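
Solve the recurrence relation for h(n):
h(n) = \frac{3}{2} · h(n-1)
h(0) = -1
Pure geometric recurrence with ratio \frac{3}{2}.
By induction h(n) = h(0) · (\frac{3}{2})^n = - \left(\frac{3}{2}\right)^{n}.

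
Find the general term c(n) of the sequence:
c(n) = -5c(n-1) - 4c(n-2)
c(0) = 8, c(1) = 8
Characteristic equation: x² + 5x + 4 = 0, which factors as (x - (-4))(x - (-1)) = 0.
Roots r₁ = -4, r₂ = -1 (distinct).
General solution: c(n) = A·(-4)^n + B·(-1)^n.
From c(0) = 8: A + B = 8.
From c(1) = 8: -4A - B = 8.
Solving: A = - \frac{16}{3}, B = \frac{40}{3}.
So c(n) = \frac{40 \left(-1\right)^{n}}{3} - \frac{16 \left(-4\right)^{n}}{3}.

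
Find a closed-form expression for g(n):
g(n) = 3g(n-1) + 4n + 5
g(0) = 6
First-order linear with linear forcing.
Homogeneous solution: g_h(n) = A·(3)^n.
Try particular g_p(n) = pn + q. Substituting:
  pn + q = 3(p(n-1) + q) + 4n + 5.
Matching the n-coefficient: p = 3p + 4 ⇒ p = -2.
Matching constants: q = -3p + 3q + 5 ⇒ q = - \frac{11}{2}.
General: g(n) = A·(3)^n - 2 n - \frac{11}{2}.
Apply g(0) = 6: A - \frac{11}{2} = 6 ⇒ A = \frac{23}{2}.
So g(n) = \frac{23 \cdot 3^{n}}{2} - 2 n - \frac{11}{2}.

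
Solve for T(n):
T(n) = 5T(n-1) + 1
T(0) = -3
First-order linear non-homogeneous.
Homogeneous solution: T_h(n) = A·(5)^n.
Try constant particular solution T_p = K: K = 5K + 1 ⇒ K = - \frac{1}{4}.
General: T(n) = A·(5)^n - \frac{1}{4}.
Apply T(0) = -3: A - \frac{1}{4} = -3 ⇒ A = - \frac{11}{4}.
So T(n) = - \frac{11 \cdot 5^{n}}{4} - \frac{1}{4}.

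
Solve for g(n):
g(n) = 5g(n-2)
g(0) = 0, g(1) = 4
Characteristic equation: x² - 5 = 0.
Discriminant Δ = (0)² + 4·(5) = 20.
Roots r₁,₂ = (0 ± √20)/2, so r₁ = \sqrt{5}, r₂ = - \sqrt{5}.
General solution: g(n) = A·r₁^n + B·r₂^n.
From the initial conditions, A + B = 0 and r₁A + r₂B = 4.
Since r₁ - r₂ = √20: A = (4 - (0)r₂)/√20 = \frac{2 \sqrt{5}}{5}, and B = 0 - A = - \frac{2 \sqrt{5}}{5}.
So g(n) = \left(\frac{2 \sqrt{5}}{5}\right)\left(\sqrt{5}\right)^n + \left(- \frac{2 \sqrt{5}}{5}\right)\left(- \sqrt{5}\right)^n.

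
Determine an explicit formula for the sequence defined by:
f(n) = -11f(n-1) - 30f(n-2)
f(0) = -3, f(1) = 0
Characteristic equation: x² + 11x + 30 = 0, which factors as (x - (-6))(x - (-5)) = 0.
Roots r₁ = -6, r₂ = -5 (distinct).
General solution: f(n) = A·(-6)^n + B·(-5)^n.
From f(0) = -3: A + B = -3.
From f(1) = 0: -6A - 5B = 0.
Solving: A = 15, B = -18.
So f(n) = - 18 \left(-5\right)^{n} + 15 \left(-6\right)^{n}.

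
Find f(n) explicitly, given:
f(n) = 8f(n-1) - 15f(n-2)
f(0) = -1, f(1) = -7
Characteristic equation: x² - 8x + 15 = 0, which factors as (x - (3))(x - (5)) = 0.
Roots r₁ = 3, r₂ = 5 (distinct).
General solution: f(n) = A·(3)^n + B·(5)^n.
From f(0) = -1: A + B = -1.
From f(1) = -7: 3A + 5B = -7.
Solving: A = 1, B = -2.
So f(n) = 3^{n} - 2 \cdot 5^{n}.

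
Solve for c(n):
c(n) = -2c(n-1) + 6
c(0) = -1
First-order linear non-homogeneous.
Homogeneous solution: c_h(n) = A·(-2)^n.
Try constant particular solution c_p = K: K = -2K + 6 ⇒ K = 2.
General: c(n) = A·(-2)^n + 2.
Apply c(0) = -1: A + 2 = -1 ⇒ A = -3.
So c(n) = 2 - 3 \left(-2\right)^{n}.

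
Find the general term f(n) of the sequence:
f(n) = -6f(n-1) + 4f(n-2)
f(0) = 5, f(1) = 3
Characteristic equation: x² + 6x - 4 = 0.
Discriminant Δ = (-6)² + 4·(4) = 52.
Roots r₁,₂ = (-6 ± √52)/2, so r₁ = -3 + \sqrt{13}, r₂ = - \sqrt{13} - 3.
General solution: f(n) = A·r₁^n + B·r₂^n.
From the initial conditions, A + B = 5 and r₁A + r₂B = 3.
Since r₁ - r₂ = √52: A = (3 - (5)r₂)/√52 = \frac{9 \sqrt{13}}{13} + \frac{5}{2}, and B = 5 - A = \frac{5}{2} - \frac{9 \sqrt{13}}{13}.
So f(n) = \left(\frac{9 \sqrt{13}}{13} + \frac{5}{2}\right)\left(-3 + \sqrt{13}\right)^n + \left(\frac{5}{2} - \frac{9 \sqrt{13}}{13}\right)\left(- \sqrt{13} - 3\right)^n.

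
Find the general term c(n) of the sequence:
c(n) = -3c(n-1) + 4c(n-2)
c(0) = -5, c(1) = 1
Characteristic equation: x² + 3x - 4 = 0, which factors as (x - (-4))(x - (1)) = 0.
Roots r₁ = -4, r₂ = 1 (distinct).
General solution: c(n) = A·(-4)^n + B·(1)^n.
From c(0) = -5: A + B = -5.
From c(1) = 1: -4A + B = 1.
Solving: A = - \frac{6}{5}, B = - \frac{19}{5}.
So c(n) = - \frac{6 \left(-4\right)^{n}}{5} - \frac{19}{5}.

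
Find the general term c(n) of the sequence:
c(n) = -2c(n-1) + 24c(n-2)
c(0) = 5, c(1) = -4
Characteristic equation: x² + 2x - 24 = 0, which factors as (x - (-6))(x - (4)) = 0.
Roots r₁ = -6, r₂ = 4 (distinct).
General solution: c(n) = A·(-6)^n + B·(4)^n.
From c(0) = 5: A + B = 5.
From c(1) = -4: -6A + 4B = -4.
Solving: A = \frac{12}{5}, B = \frac{13}{5}.
So c(n) = \frac{12 \left(-6\right)^{n}}{5} + \frac{13 \cdot 4^{n}}{5}.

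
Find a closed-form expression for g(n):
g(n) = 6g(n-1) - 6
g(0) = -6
First-order linear non-homogeneous.
Homogeneous solution: g_h(n) = A·(6)^n.
Try constant particular solution g_p = K: K = 6K - 6 ⇒ K = \frac{6}{5}.
General: g(n) = A·(6)^n + \frac{6}{5}.
Apply g(0) = -6: A + \frac{6}{5} = -6 ⇒ A = - \frac{36}{5}.
So g(n) = \frac{6}{5} - \frac{36 \cdot 6^{n}}{5}.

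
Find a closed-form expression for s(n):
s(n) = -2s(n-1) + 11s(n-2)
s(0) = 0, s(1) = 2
Characteristic equation: x² + 2x - 11 = 0.
Discriminant Δ = (-2)² + 4·(11) = 48.
Roots r₁,₂ = (-2 ± √48)/2, so r₁ = -1 + 2 \sqrt{3}, r₂ = - 2 \sqrt{3} - 1.
General solution: s(n) = A·r₁^n + B·r₂^n.
From the initial conditions, A + B = 0 and r₁A + r₂B = 2.
Since r₁ - r₂ = √48: A = (2 - (0)r₂)/√48 = \frac{\sqrt{3}}{6}, and B = 0 - A = - \frac{\sqrt{3}}{6}.
So s(n) = \left(\frac{\sqrt{3}}{6}\right)\left(-1 + 2 \sqrt{3}\right)^n + \left(- \frac{\sqrt{3}}{6}\right)\left(- 2 \sqrt{3} - 1\right)^n.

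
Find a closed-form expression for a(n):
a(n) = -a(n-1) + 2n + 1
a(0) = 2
First-order linear with linear forcing.
Homogeneous solution: a_h(n) = A·(-1)^n.
Try particular a_p(n) = pn + q. Substituting:
  pn + q = -(p(n-1) + q) + 2n + 1.
Matching the n-coefficient: p = -p + 2 ⇒ p = 1.
Matching constants: q = p - q + 1 ⇒ q = 1.
General: a(n) = A·(-1)^n + n + 1.
Apply a(0) = 2: A + 1 = 2 ⇒ A = 1.
So a(n) = \left(-1\right)^{n} + n + 1.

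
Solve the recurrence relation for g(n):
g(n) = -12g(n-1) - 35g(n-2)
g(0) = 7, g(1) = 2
Characteristic equation: x² + 12x + 35 = 0, which factors as (x - (-7))(x - (-5)) = 0.
Roots r₁ = -7, r₂ = -5 (distinct).
General solution: g(n) = A·(-7)^n + B·(-5)^n.
From g(0) = 7: A + B = 7.
From g(1) = 2: -7A - 5B = 2.
Solving: A = - \frac{37}{2}, B = \frac{51}{2}.
So g(n) = \frac{51 \left(-5\right)^{n}}{2} - \frac{37 \left(-7\right)^{n}}{2}.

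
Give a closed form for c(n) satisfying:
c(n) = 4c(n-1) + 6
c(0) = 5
First-order linear non-homogeneous.
Homogeneous solution: c_h(n) = A·(4)^n.
Try constant particular solution c_p = K: K = 4K + 6 ⇒ K = -2.
General: c(n) = A·(4)^n - 2.
Apply c(0) = 5: A - 2 = 5 ⇒ A = 7.
So c(n) = 7 \cdot 4^{n} - 2.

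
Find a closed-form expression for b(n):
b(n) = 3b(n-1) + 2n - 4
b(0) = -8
First-order linear with linear forcing.
Homogeneous solution: b_h(n) = A·(3)^n.
Try particular b_p(n) = pn + q. Substituting:
  pn + q = 3(p(n-1) + q) + 2n - 4.
Matching the n-coefficient: p = 3p + 2 ⇒ p = -1.
Matching constants: q = -3p + 3q - 4 ⇒ q = \frac{1}{2}.
General: b(n) = A·(3)^n - n + \frac{1}{2}.
Apply b(0) = -8: A + \frac{1}{2} = -8 ⇒ A = - \frac{17}{2}.
So b(n) = - \frac{17 \cdot 3^{n}}{2} - n + \frac{1}{2}.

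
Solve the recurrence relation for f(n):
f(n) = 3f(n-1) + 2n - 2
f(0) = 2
First-order linear with linear forcing.
Homogeneous solution: f_h(n) = A·(3)^n.
Try particular f_p(n) = pn + q. Substituting:
  pn + q = 3(p(n-1) + q) + 2n - 2.
Matching the n-coefficient: p = 3p + 2 ⇒ p = -1.
Matching constants: q = -3p + 3q - 2 ⇒ q = - \frac{1}{2}.
General: f(n) = A·(3)^n - n - \frac{1}{2}.
Apply f(0) = 2: A - \frac{1}{2} = 2 ⇒ A = \frac{5}{2}.
So f(n) = \frac{5 \cdot 3^{n}}{2} - n - \frac{1}{2}.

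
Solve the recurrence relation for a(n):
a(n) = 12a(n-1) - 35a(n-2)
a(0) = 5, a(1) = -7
Characteristic equation: x² - 12x + 35 = 0, which factors as (x - (7))(x - (5)) = 0.
Roots r₁ = 7, r₂ = 5 (distinct).
General solution: a(n) = A·(7)^n + B·(5)^n.
From a(0) = 5: A + B = 5.
From a(1) = -7: 7A + 5B = -7.
Solving: A = -16, B = 21.
So a(n) = 21 \cdot 5^{n} - 16 \cdot 7^{n}.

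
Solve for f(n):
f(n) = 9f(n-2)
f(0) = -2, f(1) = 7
Characteristic equation: x² - 9 = 0, which factors as (x - (3))(x - (-3)) = 0.
Roots r₁ = 3, r₂ = -3 (distinct).
General solution: f(n) = A·(3)^n + B·(-3)^n.
From f(0) = -2: A + B = -2.
From f(1) = 7: 3A - 3B = 7.
Solving: A = \frac{1}{6}, B = - \frac{13}{6}.
So f(n) = - \frac{13 \left(-3\right)^{n}}{6} + \frac{3^{n}}{6}.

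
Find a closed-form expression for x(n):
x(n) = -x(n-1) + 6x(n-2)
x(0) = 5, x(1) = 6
Characteristic equation: x² + x - 6 = 0, which factors as (x - (2))(x - (-3)) = 0.
Roots r₁ = 2, r₂ = -3 (distinct).
General solution: x(n) = A·(2)^n + B·(-3)^n.
From x(0) = 5: A + B = 5.
From x(1) = 6: 2A - 3B = 6.
Solving: A = \frac{21}{5}, B = \frac{4}{5}.
So x(n) = \frac{4 \left(-3\right)^{n}}{5} + \frac{21 \cdot 2^{n}}{5}.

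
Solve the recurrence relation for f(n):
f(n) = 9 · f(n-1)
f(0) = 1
Pure geometric recurrence with ratio 9.
By induction f(n) = f(0) · (9)^n = 9^{n}.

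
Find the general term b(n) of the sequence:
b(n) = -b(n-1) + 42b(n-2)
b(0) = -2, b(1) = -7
Characteristic equation: x² + x - 42 = 0, which factors as (x - (-7))(x - (6)) = 0.
Roots r₁ = -7, r₂ = 6 (distinct).
General solution: b(n) = A·(-7)^n + B·(6)^n.
From b(0) = -2: A + B = -2.
From b(1) = -7: -7A + 6B = -7.
Solving: A = - \frac{5}{13}, B = - \frac{21}{13}.
So b(n) = - \frac{5 \left(-7\right)^{n}}{13} - \frac{21 \cdot 6^{n}}{13}.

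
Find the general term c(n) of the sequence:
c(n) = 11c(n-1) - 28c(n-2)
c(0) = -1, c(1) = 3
Characteristic equation: x² - 11x + 28 = 0, which factors as (x - (4))(x - (7)) = 0.
Roots r₁ = 4, r₂ = 7 (distinct).
General solution: c(n) = A·(4)^n + B·(7)^n.
From c(0) = -1: A + B = -1.
From c(1) = 3: 4A + 7B = 3.
Solving: A = - \frac{10}{3}, B = \frac{7}{3}.
So c(n) = - \frac{10 \cdot 4^{n}}{3} + \frac{7 \cdot 7^{n}}{3}.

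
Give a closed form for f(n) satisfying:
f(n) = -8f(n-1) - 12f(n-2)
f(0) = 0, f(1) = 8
Characteristic equation: x² + 8x + 12 = 0, which factors as (x - (-6))(x - (-2)) = 0.
Roots r₁ = -6, r₂ = -2 (distinct).
General solution: f(n) = A·(-6)^n + B·(-2)^n.
From f(0) = 0: A + B = 0.
From f(1) = 8: -6A - 2B = 8.
Solving: A = -2, B = 2.
So f(n) = 2 \left(-2\right)^{n} - 2 \left(-6\right)^{n}.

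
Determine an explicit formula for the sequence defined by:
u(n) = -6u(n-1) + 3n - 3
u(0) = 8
First-order linear with linear forcing.
Homogeneous solution: u_h(n) = A·(-6)^n.
Try particular u_p(n) = pn + q. Substituting:
  pn + q = -6(p(n-1) + q) + 3n - 3.
Matching the n-coefficient: p = -6p + 3 ⇒ p = \frac{3}{7}.
Matching constants: q = 6p - 6q - 3 ⇒ q = - \frac{3}{49}.
General: u(n) = A·(-6)^n + \frac{3 n}{7} - \frac{3}{49}.
Apply u(0) = 8: A - \frac{3}{49} = 8 ⇒ A = \frac{395}{49}.
So u(n) = \frac{395 \left(-6\right)^{n}}{49} + \frac{3 n}{7} - \frac{3}{49}.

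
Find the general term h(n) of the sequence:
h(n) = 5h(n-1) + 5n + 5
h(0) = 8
First-order linear with linear forcing.
Homogeneous solution: h_h(n) = A·(5)^n.
Try particular h_p(n) = pn + q. Substituting:
  pn + q = 5(p(n-1) + q) + 5n + 5.
Matching the n-coefficient: p = 5p + 5 ⇒ p = - \frac{5}{4}.
Matching constants: q = -5p + 5q + 5 ⇒ q = - \frac{45}{16}.
General: h(n) = A·(5)^n - \frac{5 n}{4} - \frac{45}{16}.
Apply h(0) = 8: A - \frac{45}{16} = 8 ⇒ A = \frac{173}{16}.
So h(n) = \frac{173 \cdot 5^{n}}{16} - \frac{5 n}{4} - \frac{45}{16}.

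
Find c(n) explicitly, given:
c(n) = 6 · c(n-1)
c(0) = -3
Pure geometric recurrence with ratio 6.
By induction c(n) = c(0) · (6)^n = - 3 \cdot 6^{n}.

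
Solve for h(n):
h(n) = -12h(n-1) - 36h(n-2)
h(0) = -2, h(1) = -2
Characteristic equation: x² + 12x + 36 = 0, which is (x - (-6))².
Repeated root r = -6.
General solution: h(n) = (A + Bn)·(-6)^n.
From h(0) = -2: A = -2.
From h(1) = -2: (A + B)·(-6) = -2 ⇒ B = \frac{7}{3}.
So h(n) = \left(\frac{7 n}{3} - 2\right) \cdot (-6)^n.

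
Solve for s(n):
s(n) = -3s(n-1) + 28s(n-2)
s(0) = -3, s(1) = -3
Characteristic equation: x² + 3x - 28 = 0, which factors as (x - (-7))(x - (4)) = 0.
Roots r₁ = -7, r₂ = 4 (distinct).
General solution: s(n) = A·(-7)^n + B·(4)^n.
From s(0) = -3: A + B = -3.
From s(1) = -3: -7A + 4B = -3.
Solving: A = - \frac{9}{11}, B = - \frac{24}{11}.
So s(n) = - \frac{9 \left(-7\right)^{n}}{11} - \frac{24 \cdot 4^{n}}{11}.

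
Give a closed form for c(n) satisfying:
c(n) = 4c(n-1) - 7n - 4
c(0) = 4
First-order linear with linear forcing.
Homogeneous solution: c_h(n) = A·(4)^n.
Try particular c_p(n) = pn + q. Substituting:
  pn + q = 4(p(n-1) + q) - 7n - 4.
Matching the n-coefficient: p = 4p - 7 ⇒ p = \frac{7}{3}.
Matching constants: q = -4p + 4q - 4 ⇒ q = \frac{40}{9}.
General: c(n) = A·(4)^n + \frac{7 n}{3} + \frac{40}{9}.
Apply c(0) = 4: A + \frac{40}{9} = 4 ⇒ A = - \frac{4}{9}.
So c(n) = - \frac{4 \cdot 4^{n}}{9} + \frac{7 n}{3} + \frac{40}{9}.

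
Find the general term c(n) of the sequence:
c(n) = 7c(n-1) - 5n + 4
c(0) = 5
First-order linear with linear forcing.
Homogeneous solution: c_h(n) = A·(7)^n.
Try particular c_p(n) = pn + q. Substituting:
  pn + q = 7(p(n-1) + q) - 5n + 4.
Matching the n-coefficient: p = 7p - 5 ⇒ p = \frac{5}{6}.
Matching constants: q = -7p + 7q + 4 ⇒ q = \frac{11}{36}.
General: c(n) = A·(7)^n + \frac{5 n}{6} + \frac{11}{36}.
Apply c(0) = 5: A + \frac{11}{36} = 5 ⇒ A = \frac{169}{36}.
So c(n) = \frac{169 \cdot 7^{n}}{36} + \frac{5 n}{6} + \frac{11}{36}.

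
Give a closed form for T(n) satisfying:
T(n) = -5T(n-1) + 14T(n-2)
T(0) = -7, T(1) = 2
Characteristic equation: x² + 5x - 14 = 0, which factors as (x - (2))(x - (-7)) = 0.
Roots r₁ = 2, r₂ = -7 (distinct).
General solution: T(n) = A·(2)^n + B·(-7)^n.
From T(0) = -7: A + B = -7.
From T(1) = 2: 2A - 7B = 2.
Solving: A = - \frac{47}{9}, B = - \frac{16}{9}.
So T(n) = - \frac{16 \left(-7\right)^{n}}{9} - \frac{47 \cdot 2^{n}}{9}.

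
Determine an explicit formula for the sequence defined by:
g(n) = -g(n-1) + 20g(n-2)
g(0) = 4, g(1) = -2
Characteristic equation: x² + x - 20 = 0, which factors as (x - (4))(x - (-5)) = 0.
Roots r₁ = 4, r₂ = -5 (distinct).
General solution: g(n) = A·(4)^n + B·(-5)^n.
From g(0) = 4: A + B = 4.
From g(1) = -2: 4A - 5B = -2.
Solving: A = 2, B = 2.
So g(n) = 2 \left(-5\right)^{n} + 2 \cdot 4^{n}.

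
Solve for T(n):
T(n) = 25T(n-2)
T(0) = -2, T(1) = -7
Characteristic equation: x² - 25 = 0, which factors as (x - (-5))(x - (5)) = 0.
Roots r₁ = -5, r₂ = 5 (distinct).
General solution: T(n) = A·(-5)^n + B·(5)^n.
From T(0) = -2: A + B = -2.
From T(1) = -7: -5A + 5B = -7.
Solving: A = - \frac{3}{10}, B = - \frac{17}{10}.
So T(n) = - \frac{3 \left(-5\right)^{n}}{10} - \frac{17 \cdot 5^{n}}{10}.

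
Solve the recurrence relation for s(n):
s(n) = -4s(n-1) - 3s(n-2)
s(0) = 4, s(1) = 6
Characteristic equation: x² + 4x + 3 = 0, which factors as (x - (-3))(x - (-1)) = 0.
Roots r₁ = -3, r₂ = -1 (distinct).
General solution: s(n) = A·(-3)^n + B·(-1)^n.
From s(0) = 4: A + B = 4.
From s(1) = 6: -3A - B = 6.
Solving: A = -5, B = 9.
So s(n) = 9 \left(-1\right)^{n} - 5 \left(-3\right)^{n}.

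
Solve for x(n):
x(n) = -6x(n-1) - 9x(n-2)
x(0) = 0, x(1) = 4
Characteristic equation: x² + 6x + 9 = 0, which is (x - (-3))².
Repeated root r = -3.
General solution: x(n) = (A + Bn)·(-3)^n.
From x(0) = 0: A = 0.
From x(1) = 4: (A + B)·(-3) = 4 ⇒ B = - \frac{4}{3}.
So x(n) = \left(- \frac{4 n}{3}\right) \cdot (-3)^n.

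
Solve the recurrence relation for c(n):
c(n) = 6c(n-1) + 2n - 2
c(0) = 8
First-order linear with linear forcing.
Homogeneous solution: c_h(n) = A·(6)^n.
Try particular c_p(n) = pn + q. Substituting:
  pn + q = 6(p(n-1) + q) + 2n - 2.
Matching the n-coefficient: p = 6p + 2 ⇒ p = - \frac{2}{5}.
Matching constants: q = -6p + 6q - 2 ⇒ q = - \frac{2}{25}.
General: c(n) = A·(6)^n - \frac{2 n}{5} - \frac{2}{25}.
Apply c(0) = 8: A - \frac{2}{25} = 8 ⇒ A = \frac{202}{25}.
So c(n) = \frac{202 \cdot 6^{n}}{25} - \frac{2 n}{5} - \frac{2}{25}.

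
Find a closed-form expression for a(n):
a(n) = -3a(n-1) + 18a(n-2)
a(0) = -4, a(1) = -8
Characteristic equation: x² + 3x - 18 = 0, which factors as (x - (-6))(x - (3)) = 0.
Roots r₁ = -6, r₂ = 3 (distinct).
General solution: a(n) = A·(-6)^n + B·(3)^n.
From a(0) = -4: A + B = -4.
From a(1) = -8: -6A + 3B = -8.
Solving: A = - \frac{4}{9}, B = - \frac{32}{9}.
So a(n) = - \frac{4 \left(-6\right)^{n}}{9} - \frac{32 \cdot 3^{n}}{9}.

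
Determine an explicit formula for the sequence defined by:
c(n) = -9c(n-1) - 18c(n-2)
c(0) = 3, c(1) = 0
Characteristic equation: x² + 9x + 18 = 0, which factors as (x - (-3))(x - (-6)) = 0.
Roots r₁ = -3, r₂ = -6 (distinct).
General solution: c(n) = A·(-3)^n + B·(-6)^n.
From c(0) = 3: A + B = 3.
From c(1) = 0: -3A - 6B = 0.
Solving: A = 6, B = -3.
So c(n) = 6 \left(-3\right)^{n} - 3 \left(-6\right)^{n}.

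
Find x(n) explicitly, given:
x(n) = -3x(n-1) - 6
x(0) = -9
First-order linear non-homogeneous.
Homogeneous solution: x_h(n) = A·(-3)^n.
Try constant particular solution x_p = K: K = -3K - 6 ⇒ K = - \frac{3}{2}.
General: x(n) = A·(-3)^n - \frac{3}{2}.
Apply x(0) = -9: A - \frac{3}{2} = -9 ⇒ A = - \frac{15}{2}.
So x(n) = - \frac{15 \left(-3\right)^{n}}{2} - \frac{3}{2}.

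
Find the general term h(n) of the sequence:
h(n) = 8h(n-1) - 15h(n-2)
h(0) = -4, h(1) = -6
Characteristic equation: x² - 8x + 15 = 0, which factors as (x - (3))(x - (5)) = 0.
Roots r₁ = 3, r₂ = 5 (distinct).
General solution: h(n) = A·(3)^n + B·(5)^n.
From h(0) = -4: A + B = -4.
From h(1) = -6: 3A + 5B = -6.
Solving: A = -7, B = 3.
So h(n) = - 7 \cdot 3^{n} + 3 \cdot 5^{n}.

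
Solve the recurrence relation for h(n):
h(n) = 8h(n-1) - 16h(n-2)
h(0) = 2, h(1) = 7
Characteristic equation: x² - 8x + 16 = 0, which is (x - (4))².
Repeated root r = 4.
General solution: h(n) = (A + Bn)·(4)^n.
From h(0) = 2: A = 2.
From h(1) = 7: (A + B)·(4) = 7 ⇒ B = - \frac{1}{4}.
So h(n) = \left(2 - \frac{n}{4}\right) \cdot (4)^n.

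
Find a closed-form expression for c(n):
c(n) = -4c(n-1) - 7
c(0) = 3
First-order linear non-homogeneous.
Homogeneous solution: c_h(n) = A·(-4)^n.
Try constant particular solution c_p = K: K = -4K - 7 ⇒ K = - \frac{7}{5}.
General: c(n) = A·(-4)^n - \frac{7}{5}.
Apply c(0) = 3: A - \frac{7}{5} = 3 ⇒ A = \frac{22}{5}.
So c(n) = \frac{22 \left(-4\right)^{n}}{5} - \frac{7}{5}.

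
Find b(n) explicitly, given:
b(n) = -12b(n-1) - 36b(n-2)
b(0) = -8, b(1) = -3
Characteristic equation: x² + 12x + 36 = 0, which is (x - (-6))².
Repeated root r = -6.
General solution: b(n) = (A + Bn)·(-6)^n.
From b(0) = -8: A = -8.
From b(1) = -3: (A + B)·(-6) = -3 ⇒ B = \frac{17}{2}.
So b(n) = \left(\frac{17 n}{2} - 8\right) \cdot (-6)^n.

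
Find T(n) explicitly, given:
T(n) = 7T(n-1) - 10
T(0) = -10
First-order linear non-homogeneous.
Homogeneous solution: T_h(n) = A·(7)^n.
Try constant particular solution T_p = K: K = 7K - 10 ⇒ K = \frac{5}{3}.
General: T(n) = A·(7)^n + \frac{5}{3}.
Apply T(0) = -10: A + \frac{5}{3} = -10 ⇒ A = - \frac{35}{3}.
So T(n) = \frac{5}{3} - \frac{35 \cdot 7^{n}}{3}.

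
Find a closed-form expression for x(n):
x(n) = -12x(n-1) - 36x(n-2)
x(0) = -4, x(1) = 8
Characteristic equation: x² + 12x + 36 = 0, which is (x - (-6))².
Repeated root r = -6.
General solution: x(n) = (A + Bn)·(-6)^n.
From x(0) = -4: A = -4.
From x(1) = 8: (A + B)·(-6) = 8 ⇒ B = \frac{8}{3}.
So x(n) = \left(\frac{8 n}{3} - 4\right) \cdot (-6)^n.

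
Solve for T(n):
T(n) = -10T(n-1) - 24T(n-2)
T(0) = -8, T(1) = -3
Characteristic equation: x² + 10x + 24 = 0, which factors as (x - (-6))(x - (-4)) = 0.
Roots r₁ = -6, r₂ = -4 (distinct).
General solution: T(n) = A·(-6)^n + B·(-4)^n.
From T(0) = -8: A + B = -8.
From T(1) = -3: -6A - 4B = -3.
Solving: A = \frac{35}{2}, B = - \frac{51}{2}.
So T(n) = - \frac{51 \left(-4\right)^{n}}{2} + \frac{35 \left(-6\right)^{n}}{2}.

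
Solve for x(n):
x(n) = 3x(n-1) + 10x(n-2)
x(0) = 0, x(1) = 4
Characteristic equation: x² - 3x - 10 = 0, which factors as (x - (5))(x - (-2)) = 0.
Roots r₁ = 5, r₂ = -2 (distinct).
General solution: x(n) = A·(5)^n + B·(-2)^n.
From x(0) = 0: A + B = 0.
From x(1) = 4: 5A - 2B = 4.
Solving: A = \frac{4}{7}, B = - \frac{4}{7}.
So x(n) = - \frac{4 \left(-2\right)^{n}}{7} + \frac{4 \cdot 5^{n}}{7}.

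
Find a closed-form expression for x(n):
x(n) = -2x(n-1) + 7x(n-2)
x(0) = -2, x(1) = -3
Characteristic equation: x² + 2x - 7 = 0.
Discriminant Δ = (-2)² + 4·(7) = 32.
Roots r₁,₂ = (-2 ± √32)/2, so r₁ = -1 + 2 \sqrt{2}, r₂ = - 2 \sqrt{2} - 1.
General solution: x(n) = A·r₁^n + B·r₂^n.
From the initial conditions, A + B = -2 and r₁A + r₂B = -3.
Since r₁ - r₂ = √32: A = (-3 - (-2)r₂)/√32 = -1 - \frac{5 \sqrt{2}}{8}, and B = -2 - A = -1 + \frac{5 \sqrt{2}}{8}.
So x(n) = \left(-1 - \frac{5 \sqrt{2}}{8}\right)\left(-1 + 2 \sqrt{2}\right)^n + \left(-1 + \frac{5 \sqrt{2}}{8}\right)\left(- 2 \sqrt{2} - 1\right)^n.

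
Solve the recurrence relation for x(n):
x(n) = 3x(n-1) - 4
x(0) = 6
First-order linear non-homogeneous.
Homogeneous solution: x_h(n) = A·(3)^n.
Try constant particular solution x_p = K: K = 3K - 4 ⇒ K = 2.
General: x(n) = A·(3)^n + 2.
Apply x(0) = 6: A + 2 = 6 ⇒ A = 4.
So x(n) = 4 \cdot 3^{n} + 2.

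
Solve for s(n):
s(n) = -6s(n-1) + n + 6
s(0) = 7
First-order linear with linear forcing.
Homogeneous solution: s_h(n) = A·(-6)^n.
Try particular s_p(n) = pn + q. Substituting:
  pn + q = -6(p(n-1) + q) + n + 6.
Matching the n-coefficient: p = -6p + 1 ⇒ p = \frac{1}{7}.
Matching constants: q = 6p - 6q + 6 ⇒ q = \frac{48}{49}.
General: s(n) = A·(-6)^n + \frac{n}{7} + \frac{48}{49}.
Apply s(0) = 7: A + \frac{48}{49} = 7 ⇒ A = \frac{295}{49}.
So s(n) = \frac{295 \left(-6\right)^{n}}{49} + \frac{n}{7} + \frac{48}{49}.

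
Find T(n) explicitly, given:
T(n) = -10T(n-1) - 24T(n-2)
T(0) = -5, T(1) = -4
Characteristic equation: x² + 10x + 24 = 0, which factors as (x - (-4))(x - (-6)) = 0.
Roots r₁ = -4, r₂ = -6 (distinct).
General solution: T(n) = A·(-4)^n + B·(-6)^n.
From T(0) = -5: A + B = -5.
From T(1) = -4: -4A - 6B = -4.
Solving: A = -17, B = 12.
So T(n) = - 17 \left(-4\right)^{n} + 12 \left(-6\right)^{n}.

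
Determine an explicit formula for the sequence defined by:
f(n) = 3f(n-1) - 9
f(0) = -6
First-order linear non-homogeneous.
Homogeneous solution: f_h(n) = A·(3)^n.
Try constant particular solution f_p = K: K = 3K - 9 ⇒ K = \frac{9}{2}.
General: f(n) = A·(3)^n + \frac{9}{2}.
Apply f(0) = -6: A + \frac{9}{2} = -6 ⇒ A = - \frac{21}{2}.
So f(n) = \frac{9}{2} - \frac{21 \cdot 3^{n}}{2}.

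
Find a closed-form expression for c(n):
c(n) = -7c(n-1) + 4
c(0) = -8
First-order linear non-homogeneous.
Homogeneous solution: c_h(n) = A·(-7)^n.
Try constant particular solution c_p = K: K = -7K + 4 ⇒ K = \frac{1}{2}.
General: c(n) = A·(-7)^n + \frac{1}{2}.
Apply c(0) = -8: A + \frac{1}{2} = -8 ⇒ A = - \frac{17}{2}.
So c(n) = \frac{1}{2} - \frac{17 \left(-7\right)^{n}}{2}.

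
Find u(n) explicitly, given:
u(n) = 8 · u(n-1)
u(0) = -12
Pure geometric recurrence with ratio 8.
By induction u(n) = u(0) · (8)^n = - 12 \cdot 8^{n}.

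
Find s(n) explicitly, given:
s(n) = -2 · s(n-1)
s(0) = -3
Pure geometric recurrence with ratio -2.
By induction s(n) = s(0) · (-2)^n = - 3 \left(-2\right)^{n}.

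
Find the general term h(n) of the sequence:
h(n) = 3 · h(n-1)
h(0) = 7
Pure geometric recurrence with ratio 3.
By induction h(n) = h(0) · (3)^n = 7 \cdot 3^{n}.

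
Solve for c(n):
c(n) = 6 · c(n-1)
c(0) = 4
Pure geometric recurrence with ratio 6.
By induction c(n) = c(0) · (6)^n = 4 \cdot 6^{n}.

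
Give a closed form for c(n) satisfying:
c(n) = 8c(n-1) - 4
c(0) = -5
First-order linear non-homogeneous.
Homogeneous solution: c_h(n) = A·(8)^n.
Try constant particular solution c_p = K: K = 8K - 4 ⇒ K = \frac{4}{7}.
General: c(n) = A·(8)^n + \frac{4}{7}.
Apply c(0) = -5: A + \frac{4}{7} = -5 ⇒ A = - \frac{39}{7}.
So c(n) = \frac{4}{7} - \frac{39 \cdot 8^{n}}{7}.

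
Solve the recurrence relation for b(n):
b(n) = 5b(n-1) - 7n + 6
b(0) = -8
First-order linear with linear forcing.
Homogeneous solution: b_h(n) = A·(5)^n.
Try particular b_p(n) = pn + q. Substituting:
  pn + q = 5(p(n-1) + q) - 7n + 6.
Matching the n-coefficient: p = 5p - 7 ⇒ p = \frac{7}{4}.
Matching constants: q = -5p + 5q + 6 ⇒ q = \frac{11}{16}.
General: b(n) = A·(5)^n + \frac{7 n}{4} + \frac{11}{16}.
Apply b(0) = -8: A + \frac{11}{16} = -8 ⇒ A = - \frac{139}{16}.
So b(n) = - \frac{139 \cdot 5^{n}}{16} + \frac{7 n}{4} + \frac{11}{16}.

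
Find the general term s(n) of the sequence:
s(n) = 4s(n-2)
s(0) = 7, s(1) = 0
Characteristic equation: x² - 4 = 0, which factors as (x - (2))(x - (-2)) = 0.
Roots r₁ = 2, r₂ = -2 (distinct).
General solution: s(n) = A·(2)^n + B·(-2)^n.
From s(0) = 7: A + B = 7.
From s(1) = 0: 2A - 2B = 0.
Solving: A = \frac{7}{2}, B = \frac{7}{2}.
So s(n) = \frac{7 \left(-2\right)^{n}}{2} + \frac{7 \cdot 2^{n}}{2}.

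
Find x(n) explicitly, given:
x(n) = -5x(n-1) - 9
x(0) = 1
First-order linear non-homogeneous.
Homogeneous solution: x_h(n) = A·(-5)^n.
Try constant particular solution x_p = K: K = -5K - 9 ⇒ K = - \frac{3}{2}.
General: x(n) = A·(-5)^n - \frac{3}{2}.
Apply x(0) = 1: A - \frac{3}{2} = 1 ⇒ A = \frac{5}{2}.
So x(n) = \frac{5 \left(-5\right)^{n}}{2} - \frac{3}{2}.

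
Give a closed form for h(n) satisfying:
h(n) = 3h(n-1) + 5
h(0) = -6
First-order linear non-homogeneous.
Homogeneous solution: h_h(n) = A·(3)^n.
Try constant particular solution h_p = K: K = 3K + 5 ⇒ K = - \frac{5}{2}.
General: h(n) = A·(3)^n - \frac{5}{2}.
Apply h(0) = -6: A - \frac{5}{2} = -6 ⇒ A = - \frac{7}{2}.
So h(n) = - \frac{7 \cdot 3^{n}}{2} - \frac{5}{2}.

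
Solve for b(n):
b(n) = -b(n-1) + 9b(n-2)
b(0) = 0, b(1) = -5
Characteristic equation: x² + x - 9 = 0.
Discriminant Δ = (-1)² + 4·(9) = 37.
Roots r₁,₂ = (-1 ± √37)/2, so r₁ = - \frac{1}{2} + \frac{\sqrt{37}}{2}, r₂ = - \frac{\sqrt{37}}{2} - \frac{1}{2}.
General solution: b(n) = A·r₁^n + B·r₂^n.
From the initial conditions, A + B = 0 and r₁A + r₂B = -5.
Since r₁ - r₂ = √37: A = (-5 - (0)r₂)/√37 = - \frac{5 \sqrt{37}}{37}, and B = 0 - A = \frac{5 \sqrt{37}}{37}.
So b(n) = \left(- \frac{5 \sqrt{37}}{37}\right)\left(- \frac{1}{2} + \frac{\sqrt{37}}{2}\right)^n + \left(\frac{5 \sqrt{37}}{37}\right)\left(- \frac{\sqrt{37}}{2} - \frac{1}{2}\right)^n.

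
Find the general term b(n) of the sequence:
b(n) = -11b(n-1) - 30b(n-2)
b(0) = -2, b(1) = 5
Characteristic equation: x² + 11x + 30 = 0, which factors as (x - (-5))(x - (-6)) = 0.
Roots r₁ = -5, r₂ = -6 (distinct).
General solution: b(n) = A·(-5)^n + B·(-6)^n.
From b(0) = -2: A + B = -2.
From b(1) = 5: -5A - 6B = 5.
Solving: A = -7, B = 5.
So b(n) = - 7 \left(-5\right)^{n} + 5 \left(-6\right)^{n}.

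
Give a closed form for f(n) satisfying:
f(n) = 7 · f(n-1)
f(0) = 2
Pure geometric recurrence with ratio 7.
By induction f(n) = f(0) · (7)^n = 2 \cdot 7^{n}.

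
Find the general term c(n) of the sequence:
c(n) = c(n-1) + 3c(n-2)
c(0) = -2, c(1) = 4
Characteristic equation: x² - x - 3 = 0.
Discriminant Δ = (1)² + 4·(3) = 13.
Roots r₁,₂ = (1 ± √13)/2, so r₁ = \frac{1}{2} + \frac{\sqrt{13}}{2}, r₂ = \frac{1}{2} - \frac{\sqrt{13}}{2}.
General solution: c(n) = A·r₁^n + B·r₂^n.
From the initial conditions, A + B = -2 and r₁A + r₂B = 4.
Since r₁ - r₂ = √13: A = (4 - (-2)r₂)/√13 = -1 + \frac{5 \sqrt{13}}{13}, and B = -2 - A = - \frac{5 \sqrt{13}}{13} - 1.
So c(n) = \left(-1 + \frac{5 \sqrt{13}}{13}\right)\left(\frac{1}{2} + \frac{\sqrt{13}}{2}\right)^n + \left(- \frac{5 \sqrt{13}}{13} - 1\right)\left(\frac{1}{2} - \frac{\sqrt{13}}{2}\right)^n.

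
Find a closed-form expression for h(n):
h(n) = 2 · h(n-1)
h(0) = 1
Pure geometric recurrence with ratio 2.
By induction h(n) = h(0) · (2)^n = 2^{n}.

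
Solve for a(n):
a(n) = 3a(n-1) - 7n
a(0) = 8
First-order linear with linear forcing.
Homogeneous solution: a_h(n) = A·(3)^n.
Try particular a_p(n) = pn + q. Substituting:
  pn + q = 3(p(n-1) + q) - 7n.
Matching the n-coefficient: p = 3p - 7 ⇒ p = \frac{7}{2}.
Matching constants: q = -3p + 3q ⇒ q = \frac{21}{4}.
General: a(n) = A·(3)^n + \frac{7 n}{2} + \frac{21}{4}.
Apply a(0) = 8: A + \frac{21}{4} = 8 ⇒ A = \frac{11}{4}.
So a(n) = \frac{11 \cdot 3^{n}}{4} + \frac{7 n}{2} + \frac{21}{4}.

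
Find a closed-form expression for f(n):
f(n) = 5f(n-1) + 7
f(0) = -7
First-order linear non-homogeneous.
Homogeneous solution: f_h(n) = A·(5)^n.
Try constant particular solution f_p = K: K = 5K + 7 ⇒ K = - \frac{7}{4}.
General: f(n) = A·(5)^n - \frac{7}{4}.
Apply f(0) = -7: A - \frac{7}{4} = -7 ⇒ A = - \frac{21}{4}.
So f(n) = - \frac{21 \cdot 5^{n}}{4} - \frac{7}{4}.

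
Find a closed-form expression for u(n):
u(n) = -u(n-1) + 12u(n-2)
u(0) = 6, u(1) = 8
Characteristic equation: x² + x - 12 = 0, which factors as (x - (3))(x - (-4)) = 0.
Roots r₁ = 3, r₂ = -4 (distinct).
General solution: u(n) = A·(3)^n + B·(-4)^n.
From u(0) = 6: A + B = 6.
From u(1) = 8: 3A - 4B = 8.
Solving: A = \frac{32}{7}, B = \frac{10}{7}.
So u(n) = \frac{10 \left(-4\right)^{n}}{7} + \frac{32 \cdot 3^{n}}{7}.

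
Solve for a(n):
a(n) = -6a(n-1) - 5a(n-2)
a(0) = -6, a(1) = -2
Characteristic equation: x² + 6x + 5 = 0, which factors as (x - (-5))(x - (-1)) = 0.
Roots r₁ = -5, r₂ = -1 (distinct).
General solution: a(n) = A·(-5)^n + B·(-1)^n.
From a(0) = -6: A + B = -6.
From a(1) = -2: -5A - B = -2.
Solving: A = 2, B = -8.
So a(n) = - 8 \left(-1\right)^{n} + 2 \left(-5\right)^{n}.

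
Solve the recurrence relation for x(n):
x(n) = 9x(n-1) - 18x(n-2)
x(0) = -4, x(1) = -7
Characteristic equation: x² - 9x + 18 = 0, which factors as (x - (6))(x - (3)) = 0.
Roots r₁ = 6, r₂ = 3 (distinct).
General solution: x(n) = A·(6)^n + B·(3)^n.
From x(0) = -4: A + B = -4.
From x(1) = -7: 6A + 3B = -7.
Solving: A = \frac{5}{3}, B = - \frac{17}{3}.
So x(n) = - \frac{17 \cdot 3^{n}}{3} + \frac{5 \cdot 6^{n}}{3}.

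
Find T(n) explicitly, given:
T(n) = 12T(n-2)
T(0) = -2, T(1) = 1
Characteristic equation: x² - 12 = 0.
Discriminant Δ = (0)² + 4·(12) = 48.
Roots r₁,₂ = (0 ± √48)/2, so r₁ = 2 \sqrt{3}, r₂ = - 2 \sqrt{3}.
General solution: T(n) = A·r₁^n + B·r₂^n.
From the initial conditions, A + B = -2 and r₁A + r₂B = 1.
Since r₁ - r₂ = √48: A = (1 - (-2)r₂)/√48 = -1 + \frac{\sqrt{3}}{12}, and B = -2 - A = -1 - \frac{\sqrt{3}}{12}.
So T(n) = \left(-1 + \frac{\sqrt{3}}{12}\right)\left(2 \sqrt{3}\right)^n + \left(-1 - \frac{\sqrt{3}}{12}\right)\left(- 2 \sqrt{3}\right)^n.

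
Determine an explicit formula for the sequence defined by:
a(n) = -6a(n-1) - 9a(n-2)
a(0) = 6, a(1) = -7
Characteristic equation: x² + 6x + 9 = 0, which is (x - (-3))².
Repeated root r = -3.
General solution: a(n) = (A + Bn)·(-3)^n.
From a(0) = 6: A = 6.
From a(1) = -7: (A + B)·(-3) = -7 ⇒ B = - \frac{11}{3}.
So a(n) = \left(6 - \frac{11 n}{3}\right) \cdot (-3)^n.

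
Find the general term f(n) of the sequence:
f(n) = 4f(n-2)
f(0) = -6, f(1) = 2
Characteristic equation: x² - 4 = 0, which factors as (x - (-2))(x - (2)) = 0.
Roots r₁ = -2, r₂ = 2 (distinct).
General solution: f(n) = A·(-2)^n + B·(2)^n.
From f(0) = -6: A + B = -6.
From f(1) = 2: -2A + 2B = 2.
Solving: A = - \frac{7}{2}, B = - \frac{5}{2}.
So f(n) = - \frac{7 \left(-2\right)^{n}}{2} - \frac{5 \cdot 2^{n}}{2}.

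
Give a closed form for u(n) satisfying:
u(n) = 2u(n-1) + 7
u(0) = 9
First-order linear non-homogeneous.
Homogeneous solution: u_h(n) = A·(2)^n.
Try constant particular solution u_p = K: K = 2K + 7 ⇒ K = -7.
General: u(n) = A·(2)^n - 7.
Apply u(0) = 9: A - 7 = 9 ⇒ A = 16.
So u(n) = 16 \cdot 2^{n} - 7.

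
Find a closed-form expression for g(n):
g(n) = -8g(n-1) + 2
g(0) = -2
First-order linear non-homogeneous.
Homogeneous solution: g_h(n) = A·(-8)^n.
Try constant particular solution g_p = K: K = -8K + 2 ⇒ K = \frac{2}{9}.
General: g(n) = A·(-8)^n + \frac{2}{9}.
Apply g(0) = -2: A + \frac{2}{9} = -2 ⇒ A = - \frac{20}{9}.
So g(n) = \frac{2}{9} - \frac{20 \left(-8\right)^{n}}{9}.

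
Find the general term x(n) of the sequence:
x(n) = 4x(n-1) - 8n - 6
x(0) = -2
First-order linear with linear forcing.
Homogeneous solution: x_h(n) = A·(4)^n.
Try particular x_p(n) = pn + q. Substituting:
  pn + q = 4(p(n-1) + q) - 8n - 6.
Matching the n-coefficient: p = 4p - 8 ⇒ p = \frac{8}{3}.
Matching constants: q = -4p + 4q - 6 ⇒ q = \frac{50}{9}.
General: x(n) = A·(4)^n + \frac{8 n}{3} + \frac{50}{9}.
Apply x(0) = -2: A + \frac{50}{9} = -2 ⇒ A = - \frac{68}{9}.
So x(n) = - \frac{68 \cdot 4^{n}}{9} + \frac{8 n}{3} + \frac{50}{9}.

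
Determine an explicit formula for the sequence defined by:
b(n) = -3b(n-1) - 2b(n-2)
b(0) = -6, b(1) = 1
Characteristic equation: x² + 3x + 2 = 0, which factors as (x - (-1))(x - (-2)) = 0.
Roots r₁ = -1, r₂ = -2 (distinct).
General solution: b(n) = A·(-1)^n + B·(-2)^n.
From b(0) = -6: A + B = -6.
From b(1) = 1: -A - 2B = 1.
Solving: A = -11, B = 5.
So b(n) = - 11 \left(-1\right)^{n} + 5 \left(-2\right)^{n}.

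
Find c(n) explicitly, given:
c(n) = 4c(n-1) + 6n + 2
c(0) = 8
First-order linear with linear forcing.
Homogeneous solution: c_h(n) = A·(4)^n.
Try particular c_p(n) = pn + q. Substituting:
  pn + q = 4(p(n-1) + q) + 6n + 2.
Matching the n-coefficient: p = 4p + 6 ⇒ p = -2.
Matching constants: q = -4p + 4q + 2 ⇒ q = - \frac{10}{3}.
General: c(n) = A·(4)^n - 2 n - \frac{10}{3}.
Apply c(0) = 8: A - \frac{10}{3} = 8 ⇒ A = \frac{34}{3}.
So c(n) = \frac{34 \cdot 4^{n}}{3} - 2 n - \frac{10}{3}.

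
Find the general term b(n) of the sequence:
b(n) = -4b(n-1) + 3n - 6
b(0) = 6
First-order linear with linear forcing.
Homogeneous solution: b_h(n) = A·(-4)^n.
Try particular b_p(n) = pn + q. Substituting:
  pn + q = -4(p(n-1) + q) + 3n - 6.
Matching the n-coefficient: p = -4p + 3 ⇒ p = \frac{3}{5}.
Matching constants: q = 4p - 4q - 6 ⇒ q = - \frac{18}{25}.
General: b(n) = A·(-4)^n + \frac{3 n}{5} - \frac{18}{25}.
Apply b(0) = 6: A - \frac{18}{25} = 6 ⇒ A = \frac{168}{25}.
So b(n) = \frac{168 \left(-4\right)^{n}}{25} + \frac{3 n}{5} - \frac{18}{25}.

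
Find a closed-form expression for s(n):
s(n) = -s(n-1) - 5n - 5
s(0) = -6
First-order linear with linear forcing.
Homogeneous solution: s_h(n) = A·(-1)^n.
Try particular s_p(n) = pn + q. Substituting:
  pn + q = -(p(n-1) + q) - 5n - 5.
Matching the n-coefficient: p = -p - 5 ⇒ p = - \frac{5}{2}.
Matching constants: q = p - q - 5 ⇒ q = - \frac{15}{4}.
General: s(n) = A·(-1)^n - \frac{5 n}{2} - \frac{15}{4}.
Apply s(0) = -6: A - \frac{15}{4} = -6 ⇒ A = - \frac{9}{4}.
So s(n) = - \frac{9 \left(-1\right)^{n}}{4} - \frac{5 n}{2} - \frac{15}{4}.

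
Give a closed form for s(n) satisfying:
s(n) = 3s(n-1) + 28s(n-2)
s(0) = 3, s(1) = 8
Characteristic equation: x² - 3x - 28 = 0, which factors as (x - (-4))(x - (7)) = 0.
Roots r₁ = -4, r₂ = 7 (distinct).
General solution: s(n) = A·(-4)^n + B·(7)^n.
From s(0) = 3: A + B = 3.
From s(1) = 8: -4A + 7B = 8.
Solving: A = \frac{13}{11}, B = \frac{20}{11}.
So s(n) = \frac{13 \left(-4\right)^{n}}{11} + \frac{20 \cdot 7^{n}}{11}.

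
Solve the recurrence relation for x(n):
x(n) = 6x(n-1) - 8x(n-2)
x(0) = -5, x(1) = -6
Characteristic equation: x² - 6x + 8 = 0, which factors as (x - (2))(x - (4)) = 0.
Roots r₁ = 2, r₂ = 4 (distinct).
General solution: x(n) = A·(2)^n + B·(4)^n.
From x(0) = -5: A + B = -5.
From x(1) = -6: 2A + 4B = -6.
Solving: A = -7, B = 2.
So x(n) = - 7 \cdot 2^{n} + 2 \cdot 4^{n}.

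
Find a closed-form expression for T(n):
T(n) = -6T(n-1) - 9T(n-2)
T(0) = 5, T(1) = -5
Characteristic equation: x² + 6x + 9 = 0, which is (x - (-3))².
Repeated root r = -3.
General solution: T(n) = (A + Bn)·(-3)^n.
From T(0) = 5: A = 5.
From T(1) = -5: (A + B)·(-3) = -5 ⇒ B = - \frac{10}{3}.
So T(n) = \left(5 - \frac{10 n}{3}\right) \cdot (-3)^n.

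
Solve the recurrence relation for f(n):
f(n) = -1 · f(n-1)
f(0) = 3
Pure geometric recurrence with ratio -1.
By induction f(n) = f(0) · (-1)^n = 3 \left(-1\right)^{n}.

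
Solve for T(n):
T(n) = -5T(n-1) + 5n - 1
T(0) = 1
First-order linear with linear forcing.
Homogeneous solution: T_h(n) = A·(-5)^n.
Try particular T_p(n) = pn + q. Substituting:
  pn + q = -5(p(n-1) + q) + 5n - 1.
Matching the n-coefficient: p = -5p + 5 ⇒ p = \frac{5}{6}.
Matching constants: q = 5p - 5q - 1 ⇒ q = \frac{19}{36}.
General: T(n) = A·(-5)^n + \frac{5 n}{6} + \frac{19}{36}.
Apply T(0) = 1: A + \frac{19}{36} = 1 ⇒ A = \frac{17}{36}.
So T(n) = \frac{17 \left(-5\right)^{n}}{36} + \frac{5 n}{6} + \frac{19}{36}.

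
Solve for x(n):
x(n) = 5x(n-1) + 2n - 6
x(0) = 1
First-order linear with linear forcing.
Homogeneous solution: x_h(n) = A·(5)^n.
Try particular x_p(n) = pn + q. Substituting:
  pn + q = 5(p(n-1) + q) + 2n - 6.
Matching the n-coefficient: p = 5p + 2 ⇒ p = - \frac{1}{2}.
Matching constants: q = -5p + 5q - 6 ⇒ q = \frac{7}{8}.
General: x(n) = A·(5)^n - \frac{n}{2} + \frac{7}{8}.
Apply x(0) = 1: A + \frac{7}{8} = 1 ⇒ A = \frac{1}{8}.
So x(n) = \frac{5^{n}}{8} - \frac{n}{2} + \frac{7}{8}.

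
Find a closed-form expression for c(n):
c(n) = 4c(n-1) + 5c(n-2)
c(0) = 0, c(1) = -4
Characteristic equation: x² - 4x - 5 = 0, which factors as (x - (5))(x - (-1)) = 0.
Roots r₁ = 5, r₂ = -1 (distinct).
General solution: c(n) = A·(5)^n + B·(-1)^n.
From c(0) = 0: A + B = 0.
From c(1) = -4: 5A - B = -4.
Solving: A = - \frac{2}{3}, B = \frac{2}{3}.
So c(n) = \frac{2 \left(-1\right)^{n}}{3} - \frac{2 \cdot 5^{n}}{3}.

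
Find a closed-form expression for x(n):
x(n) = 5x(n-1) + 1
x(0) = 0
First-order linear non-homogeneous.
Homogeneous solution: x_h(n) = A·(5)^n.
Try constant particular solution x_p = K: K = 5K + 1 ⇒ K = - \frac{1}{4}.
General: x(n) = A·(5)^n - \frac{1}{4}.
Apply x(0) = 0: A - \frac{1}{4} = 0 ⇒ A = \frac{1}{4}.
So x(n) = \frac{5^{n}}{4} - \frac{1}{4}.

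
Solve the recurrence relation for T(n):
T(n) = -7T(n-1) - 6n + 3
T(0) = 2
First-order linear with linear forcing.
Homogeneous solution: T_h(n) = A·(-7)^n.
Try particular T_p(n) = pn + q. Substituting:
  pn + q = -7(p(n-1) + q) - 6n + 3.
Matching the n-coefficient: p = -7p - 6 ⇒ p = - \frac{3}{4}.
Matching constants: q = 7p - 7q + 3 ⇒ q = - \frac{9}{32}.
General: T(n) = A·(-7)^n - \frac{3 n}{4} - \frac{9}{32}.
Apply T(0) = 2: A - \frac{9}{32} = 2 ⇒ A = \frac{73}{32}.
So T(n) = \frac{73 \left(-7\right)^{n}}{32} - \frac{3 n}{4} - \frac{9}{32}.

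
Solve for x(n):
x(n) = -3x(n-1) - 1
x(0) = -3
First-order linear non-homogeneous.
Homogeneous solution: x_h(n) = A·(-3)^n.
Try constant particular solution x_p = K: K = -3K - 1 ⇒ K = - \frac{1}{4}.
General: x(n) = A·(-3)^n - \frac{1}{4}.
Apply x(0) = -3: A - \frac{1}{4} = -3 ⇒ A = - \frac{11}{4}.
So x(n) = - \frac{11 \left(-3\right)^{n}}{4} - \frac{1}{4}.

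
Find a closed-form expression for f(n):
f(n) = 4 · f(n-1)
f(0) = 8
Pure geometric recurrence with ratio 4.
By induction f(n) = f(0) · (4)^n = 8 \cdot 4^{n}.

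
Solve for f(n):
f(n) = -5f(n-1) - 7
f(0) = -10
First-order linear non-homogeneous.
Homogeneous solution: f_h(n) = A·(-5)^n.
Try constant particular solution f_p = K: K = -5K - 7 ⇒ K = - \frac{7}{6}.
General: f(n) = A·(-5)^n - \frac{7}{6}.
Apply f(0) = -10: A - \frac{7}{6} = -10 ⇒ A = - \frac{53}{6}.
So f(n) = - \frac{53 \left(-5\right)^{n}}{6} - \frac{7}{6}.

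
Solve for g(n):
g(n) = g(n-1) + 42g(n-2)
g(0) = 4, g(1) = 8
Characteristic equation: x² - x - 42 = 0, which factors as (x - (-6))(x - (7)) = 0.
Roots r₁ = -6, r₂ = 7 (distinct).
General solution: g(n) = A·(-6)^n + B·(7)^n.
From g(0) = 4: A + B = 4.
From g(1) = 8: -6A + 7B = 8.
Solving: A = \frac{20}{13}, B = \frac{32}{13}.
So g(n) = \frac{20 \left(-6\right)^{n}}{13} + \frac{32 \cdot 7^{n}}{13}.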